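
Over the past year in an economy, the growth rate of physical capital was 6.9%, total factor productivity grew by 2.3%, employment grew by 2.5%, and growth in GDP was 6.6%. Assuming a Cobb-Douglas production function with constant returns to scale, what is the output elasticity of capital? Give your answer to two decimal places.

0.41

gY = gA + α·gK + (1−α)·gL, so gY − gA − gL = α(gK − gL).
6.6 − 2.3 − 2.5 = α × (6.9 − 2.5).
1.8 = 4.4 α, so α = 0.4091.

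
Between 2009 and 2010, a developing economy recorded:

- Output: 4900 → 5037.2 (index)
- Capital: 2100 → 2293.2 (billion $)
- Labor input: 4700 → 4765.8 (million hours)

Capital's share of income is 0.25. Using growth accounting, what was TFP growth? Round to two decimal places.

Output growth = (5037.2 − 4900) / 4900 = 2.8%.
Capital growth = (2293.2 − 2100) / 2100 = 9.2%.
Labor input growth = (4765.8 − 4700) / 4700 = 1.4%.
Labor's share = 1 − 0.25 = 0.75.
Capital: 0.25 × 9.2 = 2.3 pp.
Labor input: 0.75 × 1.4 = 1.05 pp.
TFP growth = 2.8 − 3.35 = -0.55%.

-0.55%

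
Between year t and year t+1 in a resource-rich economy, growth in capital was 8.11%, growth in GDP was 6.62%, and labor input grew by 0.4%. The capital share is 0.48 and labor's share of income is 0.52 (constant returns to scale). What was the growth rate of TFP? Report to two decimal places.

2.52%

Labor's share = 1 − 0.48 = 0.52.
Capital: 0.48 × 8.11 = 3.8928 pp.
Labor input: 0.52 × 0.4 = 0.208 pp.
TFP growth = 6.62 − 4.1008 = 2.5192%.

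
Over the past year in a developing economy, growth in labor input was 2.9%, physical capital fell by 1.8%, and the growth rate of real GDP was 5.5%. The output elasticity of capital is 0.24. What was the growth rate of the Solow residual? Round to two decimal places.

3.73%

Labor's share = 1 − 0.24 = 0.76.
Physical capital: 0.24 × (-1.8) = -0.432 pp.
Labor input: 0.76 × 2.9 = 2.204 pp.
TFP growth = 5.5 − 1.772 = 3.728%.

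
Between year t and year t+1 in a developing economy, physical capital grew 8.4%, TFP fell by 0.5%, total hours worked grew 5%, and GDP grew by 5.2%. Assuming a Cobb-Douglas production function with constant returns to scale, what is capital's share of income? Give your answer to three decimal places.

gY = gA + α·gK + (1−α)·gL, so gY − gA − gL = α(gK − gL).
5.2 + 0.5 − 5 = α × (8.4 − 5).
0.7 = 3.4 α, so α = 0.20588.

0.206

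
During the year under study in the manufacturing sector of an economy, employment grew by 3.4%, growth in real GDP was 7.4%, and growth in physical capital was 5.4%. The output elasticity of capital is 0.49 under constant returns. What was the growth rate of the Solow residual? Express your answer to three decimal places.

Labor's share = 1 − 0.49 = 0.51.
Physical capital: 0.49 × 5.4 = 2.646 pp.
Employment: 0.51 × 3.4 = 1.734 pp.
TFP growth = 7.4 − 4.38 = 3.02%.

3.020%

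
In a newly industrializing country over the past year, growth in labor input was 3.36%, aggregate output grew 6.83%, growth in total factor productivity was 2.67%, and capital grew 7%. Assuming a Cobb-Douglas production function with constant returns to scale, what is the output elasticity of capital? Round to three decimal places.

gY = gA + α·gK + (1−α)·gL, so gY − gA − gL = α(gK − gL).
6.83 − 2.67 − 3.36 = α × (7 − 3.36).
0.8 = 3.64 α, so α = 0.21978.

0.220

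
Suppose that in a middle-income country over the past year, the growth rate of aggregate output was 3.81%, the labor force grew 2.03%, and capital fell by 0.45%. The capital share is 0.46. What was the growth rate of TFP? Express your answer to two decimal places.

2.92%

Labor's share = 1 − 0.46 = 0.54.
Capital: 0.46 × (-0.45) = -0.207 pp.
The labor force: 0.54 × 2.03 = 1.0962 pp.
TFP growth = 3.81 − 0.8892 = 2.9208%.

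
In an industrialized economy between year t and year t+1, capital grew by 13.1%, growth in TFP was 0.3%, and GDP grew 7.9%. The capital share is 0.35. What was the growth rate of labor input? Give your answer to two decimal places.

Labor's share = 1 − 0.35 = 0.65.
gY = gA + 0.35×13.1 + 0.65×g.
0.65×g = 7.9 − 0.3 − 4.585 = 3.015.
g = 3.015 / 0.65 = 4.6385%.

Labor input growth was 4.64%.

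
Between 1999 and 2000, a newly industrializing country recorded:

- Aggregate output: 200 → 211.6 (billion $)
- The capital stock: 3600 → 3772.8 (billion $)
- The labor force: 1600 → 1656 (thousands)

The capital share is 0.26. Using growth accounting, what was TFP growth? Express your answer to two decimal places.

Aggregate output growth = (211.6 − 200) / 200 = 5.8%.
The capital stock growth = (3772.8 − 3600) / 3600 = 4.8%.
The labor force growth = (1656 − 1600) / 1600 = 3.5%.
Labor's share = 1 − 0.26 = 0.74.
The capital stock: 0.26 × 4.8 = 1.248 pp.
The labor force: 0.74 × 3.5 = 2.59 pp.
TFP growth = 5.8 − 3.838 = 1.962%.

TFP growth was 1.96%.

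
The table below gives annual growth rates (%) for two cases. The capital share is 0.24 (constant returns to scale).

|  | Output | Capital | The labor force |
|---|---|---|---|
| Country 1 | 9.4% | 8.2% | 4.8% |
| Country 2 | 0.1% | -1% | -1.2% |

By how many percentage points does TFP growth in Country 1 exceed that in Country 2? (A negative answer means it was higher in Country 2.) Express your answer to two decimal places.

Labor's share = 1 − 0.24 = 0.76.
Country 1: TFP = 9.4 − 1.968 − 3.648 = 3.784%.
Country 2: TFP = 0.1 + 0.24 + 0.912 = 1.252%.
Difference = 3.784 − (1.252) = 2.532 pp.

2.53 percentage points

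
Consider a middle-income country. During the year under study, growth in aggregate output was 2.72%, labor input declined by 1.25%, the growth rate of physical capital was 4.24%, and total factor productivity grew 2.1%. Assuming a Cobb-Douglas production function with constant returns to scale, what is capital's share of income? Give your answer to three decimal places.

gY = gA + α·gK + (1−α)·gL, so gY − gA − gL = α(gK − gL).
2.72 − 2.1 + 1.25 = α × (4.24 − (-1.25)).
1.87 = 5.49 α, so α = 0.34062.

0.341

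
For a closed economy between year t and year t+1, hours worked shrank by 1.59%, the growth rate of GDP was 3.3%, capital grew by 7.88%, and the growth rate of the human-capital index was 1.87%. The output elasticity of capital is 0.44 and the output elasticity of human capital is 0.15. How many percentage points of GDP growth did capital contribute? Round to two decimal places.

Contribution = share × growth = 0.44 × 7.88 = 3.4672 pp.

3.47 pp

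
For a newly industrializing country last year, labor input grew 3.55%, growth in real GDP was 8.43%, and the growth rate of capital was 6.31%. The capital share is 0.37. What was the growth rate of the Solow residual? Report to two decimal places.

Labor's share = 1 − 0.37 = 0.63.
Capital: 0.37 × 6.31 = 2.3347 pp.
Labor input: 0.63 × 3.55 = 2.2365 pp.
TFP growth = 8.43 − 4.5712 = 3.8588%.

The Solow residual grew 3.86%.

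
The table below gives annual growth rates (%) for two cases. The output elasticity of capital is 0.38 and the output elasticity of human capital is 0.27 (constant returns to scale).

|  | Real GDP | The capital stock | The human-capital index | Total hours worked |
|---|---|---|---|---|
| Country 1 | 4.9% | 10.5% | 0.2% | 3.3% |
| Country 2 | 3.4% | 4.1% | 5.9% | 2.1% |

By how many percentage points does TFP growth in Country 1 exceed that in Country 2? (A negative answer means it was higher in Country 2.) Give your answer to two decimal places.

0.19 percentage points

Labor's share = 1 − 0.38 − 0.27 = 0.35.
Country 1: TFP = 4.9 − 3.99 − 0.054 − 1.155 = -0.299%.
Country 2: TFP = 3.4 − 1.558 − 1.593 − 0.735 = -0.486%.
Difference = -0.299 − (-0.486) = 0.187 pp.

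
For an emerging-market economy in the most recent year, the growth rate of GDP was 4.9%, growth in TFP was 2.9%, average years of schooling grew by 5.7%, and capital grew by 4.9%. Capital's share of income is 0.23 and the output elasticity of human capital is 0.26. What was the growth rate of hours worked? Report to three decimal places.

-1.194%

Labor's share = 1 − 0.23 − 0.26 = 0.51.
gY = gA + 0.23×4.9 + 0.26×5.7 + 0.51×g.
0.51×g = 4.9 − 2.9 − 2.609 = -0.609.
g = -0.609 / 0.51 = -1.19412%.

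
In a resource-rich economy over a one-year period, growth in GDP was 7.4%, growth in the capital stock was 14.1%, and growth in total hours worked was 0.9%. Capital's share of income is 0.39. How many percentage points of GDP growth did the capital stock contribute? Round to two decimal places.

5.50

Contribution = share × growth = 0.39 × 14.1 = 5.499 pp.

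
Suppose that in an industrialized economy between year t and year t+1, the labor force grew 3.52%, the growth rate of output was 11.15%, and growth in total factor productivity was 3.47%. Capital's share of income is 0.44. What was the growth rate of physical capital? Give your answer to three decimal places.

Labor's share = 1 − 0.44 = 0.56.
gY = gA + 0.56×3.52 + 0.44×g.
0.44×g = 11.15 − 3.47 − 1.9712 = 5.7088.
g = 5.7088 / 0.44 = 12.97455%.

12.975%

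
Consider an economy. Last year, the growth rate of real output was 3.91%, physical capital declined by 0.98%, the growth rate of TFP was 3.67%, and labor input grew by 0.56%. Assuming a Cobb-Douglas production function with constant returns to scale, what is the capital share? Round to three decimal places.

α = 0.208

gY = gA + α·gK + (1−α)·gL, so gY − gA − gL = α(gK − gL).
3.91 − 3.67 − 0.56 = α × (-0.98 − 0.56).
-0.32 = -1.54 α, so α = 0.20779.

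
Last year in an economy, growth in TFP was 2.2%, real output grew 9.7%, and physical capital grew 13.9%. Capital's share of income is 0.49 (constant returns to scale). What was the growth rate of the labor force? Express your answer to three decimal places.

Labor's share = 1 − 0.49 = 0.51.
gY = gA + 0.49×13.9 + 0.51×g.
0.51×g = 9.7 − 2.2 − 6.811 = 0.689.
g = 0.689 / 0.51 = 1.35098%.

1.351%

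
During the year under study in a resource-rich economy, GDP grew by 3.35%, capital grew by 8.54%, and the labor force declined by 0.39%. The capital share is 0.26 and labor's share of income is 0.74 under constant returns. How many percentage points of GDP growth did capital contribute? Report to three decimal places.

Contribution = share × growth = 0.26 × 8.54 = 2.2204 pp.

2.220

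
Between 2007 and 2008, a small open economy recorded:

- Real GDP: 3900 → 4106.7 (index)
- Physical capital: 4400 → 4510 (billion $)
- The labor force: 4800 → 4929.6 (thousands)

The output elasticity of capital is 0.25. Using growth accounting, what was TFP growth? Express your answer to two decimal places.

Real GDP growth = (4106.7 − 3900) / 3900 = 5.3%.
Physical capital growth = (4510 − 4400) / 4400 = 2.5%.
The labor force growth = (4929.6 − 4800) / 4800 = 2.7%.
Labor's share = 1 − 0.25 = 0.75.
Physical capital: 0.25 × 2.5 = 0.625 pp.
The labor force: 0.75 × 2.7 = 2.025 pp.
TFP growth = 5.3 − 2.65 = 2.65%.

TFP grew 2.65%.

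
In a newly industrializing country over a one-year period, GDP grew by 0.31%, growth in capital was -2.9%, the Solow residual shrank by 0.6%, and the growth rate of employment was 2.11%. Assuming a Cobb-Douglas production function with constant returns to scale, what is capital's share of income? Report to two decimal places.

gY = gA + α·gK + (1−α)·gL, so gY − gA − gL = α(gK − gL).
0.31 + 0.6 − 2.11 = α × (-2.9 − 2.11).
-1.2 = -5.01 α, so α = 0.2395.

0.24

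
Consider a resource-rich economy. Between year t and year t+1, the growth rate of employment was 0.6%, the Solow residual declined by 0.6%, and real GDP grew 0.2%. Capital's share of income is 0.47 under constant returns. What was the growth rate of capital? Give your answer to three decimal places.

1.026%

Labor's share = 1 − 0.47 = 0.53.
gY = gA + 0.53×0.6 + 0.47×g.
0.47×g = 0.2 + 0.6 − 0.318 = 0.482.
g = 0.482 / 0.47 = 1.02553%.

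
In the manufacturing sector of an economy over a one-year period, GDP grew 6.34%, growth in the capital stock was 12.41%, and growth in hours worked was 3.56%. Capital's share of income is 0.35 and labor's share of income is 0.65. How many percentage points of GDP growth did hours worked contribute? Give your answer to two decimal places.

Labor's share = 1 − 0.35 = 0.65.
Contribution = share × growth = 0.65 × 3.56 = 2.314 pp.

2.31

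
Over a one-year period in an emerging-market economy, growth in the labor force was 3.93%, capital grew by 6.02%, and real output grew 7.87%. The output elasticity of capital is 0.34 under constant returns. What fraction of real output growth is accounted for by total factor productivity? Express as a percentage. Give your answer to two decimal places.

Total factor productivity accounted for 41.03% of growth.

Labor's share = 1 − 0.34 = 0.66.
Capital: 0.34 × 6.02 = 2.0468 pp.
The labor force: 0.66 × 3.93 = 2.5938 pp.
TFP growth = 7.87 − 4.6406 = 3.2294%.
TFP share of growth = 3.2294 / 7.87 × 100 = 41.0343%.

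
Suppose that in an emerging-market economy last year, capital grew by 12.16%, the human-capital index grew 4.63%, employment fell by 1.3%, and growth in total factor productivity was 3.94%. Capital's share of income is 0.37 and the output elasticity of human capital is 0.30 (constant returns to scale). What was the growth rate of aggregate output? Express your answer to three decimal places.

Aggregate output growth was 9.399%.

Labor's share = 1 − 0.37 − 0.3 = 0.33.
Capital: 0.37 × 12.16 = 4.4992 pp.
The human-capital index: 0.3 × 4.63 = 1.389 pp.
Employment: 0.33 × (-1.3) = -0.429 pp.
Output growth = 3.94 + 5.4592 = 9.3992%.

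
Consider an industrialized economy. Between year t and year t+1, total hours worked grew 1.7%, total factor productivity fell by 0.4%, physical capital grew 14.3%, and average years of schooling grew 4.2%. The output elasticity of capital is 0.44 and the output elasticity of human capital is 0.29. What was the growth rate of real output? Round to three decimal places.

Labor's share = 1 − 0.44 − 0.29 = 0.27.
Physical capital: 0.44 × 14.3 = 6.292 pp.
Average years of schooling: 0.29 × 4.2 = 1.218 pp.
Total hours worked: 0.27 × 1.7 = 0.459 pp.
Output growth = -0.4 + 7.969 = 7.569%.

7.569%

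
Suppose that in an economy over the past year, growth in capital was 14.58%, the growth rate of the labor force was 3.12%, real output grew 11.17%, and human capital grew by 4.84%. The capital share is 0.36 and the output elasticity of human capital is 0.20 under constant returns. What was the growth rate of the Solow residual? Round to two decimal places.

Labor's share = 1 − 0.36 − 0.2 = 0.44.
Capital: 0.36 × 14.58 = 5.2488 pp.
Human capital: 0.2 × 4.84 = 0.968 pp.
The labor force: 0.44 × 3.12 = 1.3728 pp.
TFP growth = 11.17 − 7.5896 = 3.5804%.

3.58%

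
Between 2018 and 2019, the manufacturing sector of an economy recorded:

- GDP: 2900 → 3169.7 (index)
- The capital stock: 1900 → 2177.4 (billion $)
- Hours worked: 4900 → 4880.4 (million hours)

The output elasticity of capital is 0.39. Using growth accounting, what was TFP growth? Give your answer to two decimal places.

3.85%

GDP growth = (3169.7 − 2900) / 2900 = 9.3%.
The capital stock growth = (2177.4 − 1900) / 1900 = 14.6%.
Hours worked growth = (4880.4 − 4900) / 4900 = -0.4%.
Labor's share = 1 − 0.39 = 0.61.
The capital stock: 0.39 × 14.6 = 5.694 pp.
Hours worked: 0.61 × (-0.4) = -0.244 pp.
TFP growth = 9.3 − 5.45 = 3.85%.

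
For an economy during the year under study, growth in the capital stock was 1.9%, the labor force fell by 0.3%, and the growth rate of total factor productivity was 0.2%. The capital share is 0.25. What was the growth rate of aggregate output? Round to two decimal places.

Aggregate output grew 0.45%.

Labor's share = 1 − 0.25 = 0.75.
The capital stock: 0.25 × 1.9 = 0.475 pp.
The labor force: 0.75 × (-0.3) = -0.225 pp.
Output growth = 0.2 + 0.25 = 0.45%.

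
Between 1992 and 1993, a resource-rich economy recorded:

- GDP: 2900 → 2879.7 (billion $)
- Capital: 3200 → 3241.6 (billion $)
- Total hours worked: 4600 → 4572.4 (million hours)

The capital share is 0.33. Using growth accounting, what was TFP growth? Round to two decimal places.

-0.73%

GDP growth = (2879.7 − 2900) / 2900 = -0.7%.
Capital growth = (3241.6 − 3200) / 3200 = 1.3%.
Total hours worked growth = (4572.4 − 4600) / 4600 = -0.6%.
Labor's share = 1 − 0.33 = 0.67.
Capital: 0.33 × 1.3 = 0.429 pp.
Total hours worked: 0.67 × (-0.6) = -0.402 pp.
TFP growth = -0.7 − 0.027 = -0.727%.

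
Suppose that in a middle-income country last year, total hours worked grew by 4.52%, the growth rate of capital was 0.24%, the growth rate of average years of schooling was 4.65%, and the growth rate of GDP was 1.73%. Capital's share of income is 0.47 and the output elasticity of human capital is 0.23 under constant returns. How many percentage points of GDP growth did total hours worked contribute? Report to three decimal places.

Labor's share = 1 − 0.47 − 0.23 = 0.3.
Contribution = share × growth = 0.3 × 4.52 = 1.356 pp.

1.356 pp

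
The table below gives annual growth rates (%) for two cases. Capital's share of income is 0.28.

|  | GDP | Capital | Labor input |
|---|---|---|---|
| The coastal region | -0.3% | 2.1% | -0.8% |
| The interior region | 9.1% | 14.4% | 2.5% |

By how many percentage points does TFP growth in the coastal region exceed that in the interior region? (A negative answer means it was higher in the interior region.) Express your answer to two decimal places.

-3.58 percentage points

Labor's share = 1 − 0.28 = 0.72.
The coastal region: TFP = -0.3 − 0.588 + 0.576 = -0.312%.
The interior region: TFP = 9.1 − 4.032 − 1.8 = 3.268%.
Difference = -0.312 − (3.268) = -3.58 pp.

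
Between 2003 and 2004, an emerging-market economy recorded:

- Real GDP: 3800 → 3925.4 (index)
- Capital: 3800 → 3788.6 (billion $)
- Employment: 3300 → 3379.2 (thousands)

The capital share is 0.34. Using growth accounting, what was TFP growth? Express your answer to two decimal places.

1.82%

Real GDP growth = (3925.4 − 3800) / 3800 = 3.3%.
Capital growth = (3788.6 − 3800) / 3800 = -0.3%.
Employment growth = (3379.2 − 3300) / 3300 = 2.4%.
Labor's share = 1 − 0.34 = 0.66.
Capital: 0.34 × (-0.3) = -0.102 pp.
Employment: 0.66 × 2.4 = 1.584 pp.
TFP growth = 3.3 − 1.482 = 1.818%.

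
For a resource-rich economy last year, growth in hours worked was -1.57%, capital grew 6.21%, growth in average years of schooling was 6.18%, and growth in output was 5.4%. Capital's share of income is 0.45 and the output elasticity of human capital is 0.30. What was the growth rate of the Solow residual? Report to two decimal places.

1.14%

Labor's share = 1 − 0.45 − 0.3 = 0.25.
Capital: 0.45 × 6.21 = 2.7945 pp.
Average years of schooling: 0.3 × 6.18 = 1.854 pp.
Hours worked: 0.25 × (-1.57) = -0.3925 pp.
TFP growth = 5.4 − 4.256 = 1.144%.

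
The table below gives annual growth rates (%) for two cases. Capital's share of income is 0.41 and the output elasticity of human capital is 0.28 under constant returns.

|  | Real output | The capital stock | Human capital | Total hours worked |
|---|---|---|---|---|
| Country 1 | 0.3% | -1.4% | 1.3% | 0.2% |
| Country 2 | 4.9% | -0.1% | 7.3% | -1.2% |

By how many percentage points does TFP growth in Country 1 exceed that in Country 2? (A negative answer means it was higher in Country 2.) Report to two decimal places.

-2.82 percentage points

Labor's share = 1 − 0.41 − 0.28 = 0.31.
Country 1: TFP = 0.3 + 0.574 − 0.364 − 0.062 = 0.448%.
Country 2: TFP = 4.9 + 0.041 − 2.044 + 0.372 = 3.269%.
Difference = 0.448 − (3.269) = -2.821 pp.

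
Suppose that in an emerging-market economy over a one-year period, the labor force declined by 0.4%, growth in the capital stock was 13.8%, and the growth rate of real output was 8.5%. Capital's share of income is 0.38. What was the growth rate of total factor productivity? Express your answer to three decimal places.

3.504%

Labor's share = 1 − 0.38 = 0.62.
The capital stock: 0.38 × 13.8 = 5.244 pp.
The labor force: 0.62 × (-0.4) = -0.248 pp.
TFP growth = 8.5 − 4.996 = 3.504%.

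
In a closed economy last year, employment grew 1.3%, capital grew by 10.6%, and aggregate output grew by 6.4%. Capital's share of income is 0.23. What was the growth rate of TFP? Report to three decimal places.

Labor's share = 1 − 0.23 = 0.77.
Capital: 0.23 × 10.6 = 2.438 pp.
Employment: 0.77 × 1.3 = 1.001 pp.
TFP growth = 6.4 − 3.439 = 2.961%.

2.961%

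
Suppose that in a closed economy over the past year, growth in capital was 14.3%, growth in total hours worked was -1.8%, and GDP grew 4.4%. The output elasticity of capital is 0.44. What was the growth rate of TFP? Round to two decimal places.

-0.88%

Labor's share = 1 − 0.44 = 0.56.
Capital: 0.44 × 14.3 = 6.292 pp.
Total hours worked: 0.56 × (-1.8) = -1.008 pp.
TFP growth = 4.4 − 5.284 = -0.884%.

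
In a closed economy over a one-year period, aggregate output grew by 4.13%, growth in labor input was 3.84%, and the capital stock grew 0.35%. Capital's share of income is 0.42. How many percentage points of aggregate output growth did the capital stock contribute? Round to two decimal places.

0.15 pp

Contribution = share × growth = 0.42 × 0.35 = 0.147 pp.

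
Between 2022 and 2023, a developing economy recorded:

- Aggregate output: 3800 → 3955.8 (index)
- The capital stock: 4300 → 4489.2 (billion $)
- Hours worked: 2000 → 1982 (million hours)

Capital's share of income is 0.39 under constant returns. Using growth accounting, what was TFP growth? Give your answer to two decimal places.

Aggregate output growth = (3955.8 − 3800) / 3800 = 4.1%.
The capital stock growth = (4489.2 − 4300) / 4300 = 4.4%.
Hours worked growth = (1982 − 2000) / 2000 = -0.9%.
Labor's share = 1 − 0.39 = 0.61.
The capital stock: 0.39 × 4.4 = 1.716 pp.
Hours worked: 0.61 × (-0.9) = -0.549 pp.
TFP growth = 4.1 − 1.167 = 2.933%.

2.93%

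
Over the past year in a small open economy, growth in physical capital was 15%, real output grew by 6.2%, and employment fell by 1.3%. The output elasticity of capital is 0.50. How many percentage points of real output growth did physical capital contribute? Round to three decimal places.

Contribution = share × growth = 0.5 × 15 = 7.5 pp.

7.500 pp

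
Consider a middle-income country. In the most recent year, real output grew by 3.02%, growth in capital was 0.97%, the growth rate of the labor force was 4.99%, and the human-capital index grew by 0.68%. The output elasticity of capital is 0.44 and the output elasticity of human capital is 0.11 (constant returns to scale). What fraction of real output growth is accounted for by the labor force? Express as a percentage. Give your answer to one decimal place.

Labor's share = 1 − 0.44 − 0.11 = 0.45.
The labor force contributed 0.45 × 4.99 = 2.2455 pp.
Share of growth = 2.2455 / 3.02 × 100 = 74.354%.

The labor force accounted for 74.4% of growth.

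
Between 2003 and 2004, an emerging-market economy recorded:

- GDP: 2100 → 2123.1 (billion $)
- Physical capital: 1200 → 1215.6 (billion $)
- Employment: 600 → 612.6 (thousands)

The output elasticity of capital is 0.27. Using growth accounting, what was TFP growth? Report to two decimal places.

-0.78%

GDP growth = (2123.1 − 2100) / 2100 = 1.1%.
Physical capital growth = (1215.6 − 1200) / 1200 = 1.3%.
Employment growth = (612.6 − 600) / 600 = 2.1%.
Labor's share = 1 − 0.27 = 0.73.
Physical capital: 0.27 × 1.3 = 0.351 pp.
Employment: 0.73 × 2.1 = 1.533 pp.
TFP growth = 1.1 − 1.884 = -0.784%.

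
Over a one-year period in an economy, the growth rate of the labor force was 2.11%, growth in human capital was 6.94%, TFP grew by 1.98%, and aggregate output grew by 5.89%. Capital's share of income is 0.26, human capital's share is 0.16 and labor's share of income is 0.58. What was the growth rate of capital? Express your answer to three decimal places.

Capital grew 6.061%.

Labor's share = 1 − 0.26 − 0.16 = 0.58.
gY = gA + 0.16×6.94 + 0.58×2.11 + 0.26×g.
0.26×g = 5.89 − 1.98 − 2.3342 = 1.5758.
g = 1.5758 / 0.26 = 6.06077%.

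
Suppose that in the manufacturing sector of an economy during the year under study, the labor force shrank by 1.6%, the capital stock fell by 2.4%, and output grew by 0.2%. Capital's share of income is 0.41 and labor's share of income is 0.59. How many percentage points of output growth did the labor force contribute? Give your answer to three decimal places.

Labor's share = 1 − 0.41 = 0.59.
Contribution = share × growth = 0.59 × (-1.6) = -0.944 pp.

-0.944 pp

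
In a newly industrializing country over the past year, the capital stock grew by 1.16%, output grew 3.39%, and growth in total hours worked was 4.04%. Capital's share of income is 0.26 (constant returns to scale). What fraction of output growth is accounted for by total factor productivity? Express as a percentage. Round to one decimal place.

Labor's share = 1 − 0.26 = 0.74.
The capital stock: 0.26 × 1.16 = 0.3016 pp.
Total hours worked: 0.74 × 4.04 = 2.9896 pp.
TFP growth = 3.39 − 3.2912 = 0.0988%.
TFP share of growth = 0.0988 / 3.39 × 100 = 2.914%.

2.9%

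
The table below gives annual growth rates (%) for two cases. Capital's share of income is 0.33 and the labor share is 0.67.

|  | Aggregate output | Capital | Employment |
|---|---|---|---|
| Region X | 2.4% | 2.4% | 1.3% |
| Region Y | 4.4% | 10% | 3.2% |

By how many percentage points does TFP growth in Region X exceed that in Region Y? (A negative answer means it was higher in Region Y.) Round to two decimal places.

Labor's share = 1 − 0.33 = 0.67.
Region X: TFP = 2.4 − 0.792 − 0.871 = 0.737%.
Region Y: TFP = 4.4 − 3.3 − 2.144 = -1.044%.
Difference = 0.737 − (-1.044) = 1.781 pp.

1.78 percentage points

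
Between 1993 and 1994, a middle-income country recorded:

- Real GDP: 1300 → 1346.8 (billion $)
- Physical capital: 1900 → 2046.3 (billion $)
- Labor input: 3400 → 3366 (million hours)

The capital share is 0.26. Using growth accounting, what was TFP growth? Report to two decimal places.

Real GDP growth = (1346.8 − 1300) / 1300 = 3.6%.
Physical capital growth = (2046.3 − 1900) / 1900 = 7.7%.
Labor input growth = (3366 − 3400) / 3400 = -1%.
Labor's share = 1 − 0.26 = 0.74.
Physical capital: 0.26 × 7.7 = 2.002 pp.
Labor input: 0.74 × (-1) = -0.74 pp.
TFP growth = 3.6 − 1.262 = 2.338%.

2.34%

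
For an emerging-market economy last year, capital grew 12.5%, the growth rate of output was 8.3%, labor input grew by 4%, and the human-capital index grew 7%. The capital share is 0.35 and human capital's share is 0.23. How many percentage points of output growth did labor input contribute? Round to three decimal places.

Labor's share = 1 − 0.35 − 0.23 = 0.42.
Contribution = share × growth = 0.42 × 4 = 1.68 pp.

1.680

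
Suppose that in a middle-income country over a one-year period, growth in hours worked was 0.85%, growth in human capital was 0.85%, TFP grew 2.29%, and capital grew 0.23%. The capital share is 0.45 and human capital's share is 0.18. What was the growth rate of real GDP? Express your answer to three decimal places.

Labor's share = 1 − 0.45 − 0.18 = 0.37.
Capital: 0.45 × 0.23 = 0.1035 pp.
Human capital: 0.18 × 0.85 = 0.153 pp.
Hours worked: 0.37 × 0.85 = 0.3145 pp.
Output growth = 2.29 + 0.571 = 2.861%.

2.861%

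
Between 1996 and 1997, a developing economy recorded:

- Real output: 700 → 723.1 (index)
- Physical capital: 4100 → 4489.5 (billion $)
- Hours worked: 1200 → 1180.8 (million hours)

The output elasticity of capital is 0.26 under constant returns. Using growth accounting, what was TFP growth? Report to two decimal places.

TFP growth was 2.01%.

Real output growth = (723.1 − 700) / 700 = 3.3%.
Physical capital growth = (4489.5 − 4100) / 4100 = 9.5%.
Hours worked growth = (1180.8 − 1200) / 1200 = -1.6%.
Labor's share = 1 − 0.26 = 0.74.
Physical capital: 0.26 × 9.5 = 2.47 pp.
Hours worked: 0.74 × (-1.6) = -1.184 pp.
TFP growth = 3.3 − 1.286 = 2.014%.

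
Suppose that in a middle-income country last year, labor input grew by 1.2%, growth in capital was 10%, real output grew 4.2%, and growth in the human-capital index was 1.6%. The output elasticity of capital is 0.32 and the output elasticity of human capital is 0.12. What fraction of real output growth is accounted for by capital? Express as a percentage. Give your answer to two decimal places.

Capital contributed 0.32 × 10 = 3.2 pp.
Share of growth = 3.2 / 4.2 × 100 = 76.1905%.

76.19%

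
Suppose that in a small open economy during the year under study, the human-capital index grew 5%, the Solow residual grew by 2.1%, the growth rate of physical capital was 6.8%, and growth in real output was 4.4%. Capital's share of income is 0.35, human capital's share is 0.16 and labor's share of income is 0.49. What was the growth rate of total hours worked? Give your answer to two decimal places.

-1.80%

Labor's share = 1 − 0.35 − 0.16 = 0.49.
gY = gA + 0.35×6.8 + 0.16×5 + 0.49×g.
0.49×g = 4.4 − 2.1 − 3.18 = -0.88.
g = -0.88 / 0.49 = -1.7959%.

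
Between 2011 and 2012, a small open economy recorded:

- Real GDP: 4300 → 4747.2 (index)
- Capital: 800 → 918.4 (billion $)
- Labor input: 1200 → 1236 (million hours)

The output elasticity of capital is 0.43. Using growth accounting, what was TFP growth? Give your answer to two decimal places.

2.33%

Real GDP growth = (4747.2 − 4300) / 4300 = 10.4%.
Capital growth = (918.4 − 800) / 800 = 14.8%.
Labor input growth = (1236 − 1200) / 1200 = 3%.
Labor's share = 1 − 0.43 = 0.57.
Capital: 0.43 × 14.8 = 6.364 pp.
Labor input: 0.57 × 3 = 1.71 pp.
TFP growth = 10.4 − 8.074 = 2.326%.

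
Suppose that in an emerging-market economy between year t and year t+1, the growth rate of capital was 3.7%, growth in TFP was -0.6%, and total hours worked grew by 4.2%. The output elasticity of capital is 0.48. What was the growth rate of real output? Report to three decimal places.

Labor's share = 1 − 0.48 = 0.52.
Capital: 0.48 × 3.7 = 1.776 pp.
Total hours worked: 0.52 × 4.2 = 2.184 pp.
Output growth = -0.6 + 3.96 = 3.36%.

Real output grew 3.360%.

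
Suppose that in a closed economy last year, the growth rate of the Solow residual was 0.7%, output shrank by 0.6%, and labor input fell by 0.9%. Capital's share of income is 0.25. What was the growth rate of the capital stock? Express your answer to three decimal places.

-2.500%

Labor's share = 1 − 0.25 = 0.75.
gY = gA + 0.75×(-0.9) + 0.25×g.
0.25×g = -0.6 − 0.7 + 0.675 = -0.625.
g = -0.625 / 0.25 = -2.5%.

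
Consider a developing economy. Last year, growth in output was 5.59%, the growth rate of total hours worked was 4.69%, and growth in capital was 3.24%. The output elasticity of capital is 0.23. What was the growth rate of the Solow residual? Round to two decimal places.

Labor's share = 1 − 0.23 = 0.77.
Capital: 0.23 × 3.24 = 0.7452 pp.
Total hours worked: 0.77 × 4.69 = 3.6113 pp.
TFP growth = 5.59 − 4.3565 = 1.2335%.

The Solow residual growth was 1.23%.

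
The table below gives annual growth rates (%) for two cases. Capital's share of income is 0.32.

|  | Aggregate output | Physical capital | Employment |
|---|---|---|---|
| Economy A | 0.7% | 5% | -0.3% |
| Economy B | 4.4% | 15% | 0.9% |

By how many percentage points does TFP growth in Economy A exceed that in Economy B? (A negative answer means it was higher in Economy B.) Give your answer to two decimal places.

0.32 percentage points

Labor's share = 1 − 0.32 = 0.68.
Economy A: TFP = 0.7 − 1.6 + 0.204 = -0.696%.
Economy B: TFP = 4.4 − 4.8 − 0.612 = -1.012%.
Difference = -0.696 − (-1.012) = 0.316 pp.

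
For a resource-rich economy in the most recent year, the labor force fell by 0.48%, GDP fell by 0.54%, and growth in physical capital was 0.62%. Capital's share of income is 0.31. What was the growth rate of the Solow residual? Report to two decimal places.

-0.40%

Labor's share = 1 − 0.31 = 0.69.
Physical capital: 0.31 × 0.62 = 0.1922 pp.
The labor force: 0.69 × (-0.48) = -0.3312 pp.
TFP growth = -0.54 + 0.139 = -0.401%.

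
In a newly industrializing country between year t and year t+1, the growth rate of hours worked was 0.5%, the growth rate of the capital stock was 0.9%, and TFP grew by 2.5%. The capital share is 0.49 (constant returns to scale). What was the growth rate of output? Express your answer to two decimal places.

Output grew 3.20%.

Labor's share = 1 − 0.49 = 0.51.
The capital stock: 0.49 × 0.9 = 0.441 pp.
Hours worked: 0.51 × 0.5 = 0.255 pp.
Output growth = 2.5 + 0.696 = 3.196%.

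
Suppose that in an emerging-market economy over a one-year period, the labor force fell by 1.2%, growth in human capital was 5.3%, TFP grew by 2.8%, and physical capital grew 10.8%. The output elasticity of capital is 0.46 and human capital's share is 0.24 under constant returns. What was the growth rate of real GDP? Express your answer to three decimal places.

8.680%

Labor's share = 1 − 0.46 − 0.24 = 0.3.
Physical capital: 0.46 × 10.8 = 4.968 pp.
Human capital: 0.24 × 5.3 = 1.272 pp.
The labor force: 0.3 × (-1.2) = -0.36 pp.
Output growth = 2.8 + 5.88 = 8.68%.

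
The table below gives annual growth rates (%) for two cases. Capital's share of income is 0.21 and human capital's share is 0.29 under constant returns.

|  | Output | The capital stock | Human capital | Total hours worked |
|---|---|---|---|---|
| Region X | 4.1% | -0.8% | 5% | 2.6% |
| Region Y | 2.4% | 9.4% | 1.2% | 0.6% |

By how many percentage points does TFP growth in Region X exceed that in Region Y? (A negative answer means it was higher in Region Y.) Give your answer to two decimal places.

Labor's share = 1 − 0.21 − 0.29 = 0.5.
Region X: TFP = 4.1 + 0.168 − 1.45 − 1.3 = 1.518%.
Region Y: TFP = 2.4 − 1.974 − 0.348 − 0.3 = -0.222%.
Difference = 1.518 − (-0.222) = 1.74 pp.

1.74 percentage points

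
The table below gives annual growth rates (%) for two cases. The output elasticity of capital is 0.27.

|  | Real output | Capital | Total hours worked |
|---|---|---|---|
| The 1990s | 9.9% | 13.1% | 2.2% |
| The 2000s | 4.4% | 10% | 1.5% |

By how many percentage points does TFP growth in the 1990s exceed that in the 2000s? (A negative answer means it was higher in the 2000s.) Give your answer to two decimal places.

4.15 percentage points

Labor's share = 1 − 0.27 = 0.73.
The 1990s: TFP = 9.9 − 3.537 − 1.606 = 4.757%.
The 2000s: TFP = 4.4 − 2.7 − 1.095 = 0.605%.
Difference = 4.757 − (0.605) = 4.152 pp.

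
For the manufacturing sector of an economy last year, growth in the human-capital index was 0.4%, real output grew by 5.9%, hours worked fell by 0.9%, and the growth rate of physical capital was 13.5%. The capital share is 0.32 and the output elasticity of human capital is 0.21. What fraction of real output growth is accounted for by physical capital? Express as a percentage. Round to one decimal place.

Physical capital contributed 0.32 × 13.5 = 4.32 pp.
Share of growth = 4.32 / 5.9 × 100 = 73.22%.

73.2%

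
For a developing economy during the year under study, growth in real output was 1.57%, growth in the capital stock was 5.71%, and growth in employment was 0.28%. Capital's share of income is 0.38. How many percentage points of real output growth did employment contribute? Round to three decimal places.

Labor's share = 1 − 0.38 = 0.62.
Contribution = share × growth = 0.62 × 0.28 = 0.1736 pp.

0.174 percentage points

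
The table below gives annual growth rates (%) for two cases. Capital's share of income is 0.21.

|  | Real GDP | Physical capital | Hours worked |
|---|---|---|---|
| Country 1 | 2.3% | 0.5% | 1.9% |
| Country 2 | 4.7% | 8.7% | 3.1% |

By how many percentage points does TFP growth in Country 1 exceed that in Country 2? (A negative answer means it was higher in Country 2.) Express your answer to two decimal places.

Labor's share = 1 − 0.21 = 0.79.
Country 1: TFP = 2.3 − 0.105 − 1.501 = 0.694%.
Country 2: TFP = 4.7 − 1.827 − 2.449 = 0.424%.
Difference = 0.694 − (0.424) = 0.27 pp.

0.27 percentage points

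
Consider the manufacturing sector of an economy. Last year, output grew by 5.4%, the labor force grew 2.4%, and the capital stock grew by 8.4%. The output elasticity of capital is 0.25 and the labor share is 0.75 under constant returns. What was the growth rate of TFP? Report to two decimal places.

1.50%

Labor's share = 1 − 0.25 = 0.75.
The capital stock: 0.25 × 8.4 = 2.1 pp.
The labor force: 0.75 × 2.4 = 1.8 pp.
TFP growth = 5.4 − 3.9 = 1.5%.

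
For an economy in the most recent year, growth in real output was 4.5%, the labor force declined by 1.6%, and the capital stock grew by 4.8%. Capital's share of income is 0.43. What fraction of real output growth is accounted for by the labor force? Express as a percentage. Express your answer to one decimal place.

-20.3%

Labor's share = 1 − 0.43 = 0.57.
The labor force contributed 0.57 × (-1.6) = -0.912 pp.
Share of growth = -0.912 / 4.5 × 100 = -20.267%.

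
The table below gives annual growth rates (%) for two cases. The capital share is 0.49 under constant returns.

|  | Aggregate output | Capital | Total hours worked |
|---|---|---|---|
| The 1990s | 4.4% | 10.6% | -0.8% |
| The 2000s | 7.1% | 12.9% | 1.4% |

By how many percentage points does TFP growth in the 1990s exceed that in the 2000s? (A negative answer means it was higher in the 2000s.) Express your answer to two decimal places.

Labor's share = 1 − 0.49 = 0.51.
The 1990s: TFP = 4.4 − 5.194 + 0.408 = -0.386%.
The 2000s: TFP = 7.1 − 6.321 − 0.714 = 0.065%.
Difference = -0.386 − (0.065) = -0.451 pp.

-0.45 percentage points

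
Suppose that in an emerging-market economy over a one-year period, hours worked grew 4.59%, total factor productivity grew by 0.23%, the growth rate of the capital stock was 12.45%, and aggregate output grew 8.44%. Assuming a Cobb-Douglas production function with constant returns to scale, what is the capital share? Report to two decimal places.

0.46

gY = gA + α·gK + (1−α)·gL, so gY − gA − gL = α(gK − gL).
8.44 − 0.23 − 4.59 = α × (12.45 − 4.59).
3.62 = 7.86 α, so α = 0.4606.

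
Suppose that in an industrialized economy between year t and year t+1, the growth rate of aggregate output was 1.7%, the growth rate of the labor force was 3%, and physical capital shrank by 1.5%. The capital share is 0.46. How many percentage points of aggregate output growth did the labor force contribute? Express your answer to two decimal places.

Labor's share = 1 − 0.46 = 0.54.
Contribution = share × growth = 0.54 × 3 = 1.62 pp.

1.62 percentage points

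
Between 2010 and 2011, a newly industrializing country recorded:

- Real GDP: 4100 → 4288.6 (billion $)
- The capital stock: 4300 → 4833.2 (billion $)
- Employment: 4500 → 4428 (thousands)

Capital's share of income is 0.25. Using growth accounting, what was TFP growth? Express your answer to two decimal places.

2.70%

Real GDP growth = (4288.6 − 4100) / 4100 = 4.6%.
The capital stock growth = (4833.2 − 4300) / 4300 = 12.4%.
Employment growth = (4428 − 4500) / 4500 = -1.6%.
Labor's share = 1 − 0.25 = 0.75.
The capital stock: 0.25 × 12.4 = 3.1 pp.
Employment: 0.75 × (-1.6) = -1.2 pp.
TFP growth = 4.6 − 1.9 = 2.7%.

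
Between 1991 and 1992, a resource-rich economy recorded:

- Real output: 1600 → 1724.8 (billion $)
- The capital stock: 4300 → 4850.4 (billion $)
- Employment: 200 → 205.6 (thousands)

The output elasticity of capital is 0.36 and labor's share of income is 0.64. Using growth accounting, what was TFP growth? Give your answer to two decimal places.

1.40%

Real output growth = (1724.8 − 1600) / 1600 = 7.8%.
The capital stock growth = (4850.4 − 4300) / 4300 = 12.8%.
Employment growth = (205.6 − 200) / 200 = 2.8%.
Labor's share = 1 − 0.36 = 0.64.
The capital stock: 0.36 × 12.8 = 4.608 pp.
Employment: 0.64 × 2.8 = 1.792 pp.
TFP growth = 7.8 − 6.4 = 1.4%.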